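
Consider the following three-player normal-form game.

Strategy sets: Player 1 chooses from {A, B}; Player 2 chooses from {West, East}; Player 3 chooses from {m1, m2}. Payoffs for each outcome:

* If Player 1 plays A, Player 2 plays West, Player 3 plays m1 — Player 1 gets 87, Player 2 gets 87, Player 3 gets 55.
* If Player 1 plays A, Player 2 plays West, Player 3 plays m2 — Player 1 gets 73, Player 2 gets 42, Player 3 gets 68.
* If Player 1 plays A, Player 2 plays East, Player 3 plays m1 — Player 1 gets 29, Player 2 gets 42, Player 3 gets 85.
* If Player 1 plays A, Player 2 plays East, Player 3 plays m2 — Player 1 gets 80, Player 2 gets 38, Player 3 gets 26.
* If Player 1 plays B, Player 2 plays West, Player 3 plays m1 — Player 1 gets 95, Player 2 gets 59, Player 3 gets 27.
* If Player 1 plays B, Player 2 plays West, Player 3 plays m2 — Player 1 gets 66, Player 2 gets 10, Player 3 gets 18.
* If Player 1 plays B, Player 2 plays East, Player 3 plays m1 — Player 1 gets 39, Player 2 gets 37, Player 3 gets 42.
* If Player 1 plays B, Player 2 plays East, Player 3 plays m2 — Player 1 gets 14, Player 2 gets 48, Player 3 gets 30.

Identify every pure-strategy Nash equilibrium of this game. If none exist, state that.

For each player, find the best response to each opponent profile; mutual best responses are the pure NE.
Player 1 against (West, m1): payoffs 87, 95 → best response B.
Player 1 against (West, m2): payoffs 73, 66 → best response A.
Player 1 against (East, m1): payoffs 29, 39 → best response B.
Player 1 against (East, m2): payoffs 80, 14 → best response A.
Player 2 against (A, m1): payoffs 87, 42 → best response West.
Player 2 against (A, m2): payoffs 42, 38 → best response West.
Player 2 against (B, m1): payoffs 59, 37 → best response West.
Player 2 against (B, m2): payoffs 10, 48 → best response East.
Player 3 against (A, West): payoffs 55, 68 → best response m2.
Player 3 against (A, East): payoffs 85, 26 → best response m1.
Player 3 against (B, West): payoffs 27, 18 → best response m1.
Player 3 against (B, East): payoffs 42, 30 → best response m1.
Mutual best responses: (A, West, m2); (B, West, m1).

Pure-strategy Nash equilibria: (A, West, m2); (B, West, m1)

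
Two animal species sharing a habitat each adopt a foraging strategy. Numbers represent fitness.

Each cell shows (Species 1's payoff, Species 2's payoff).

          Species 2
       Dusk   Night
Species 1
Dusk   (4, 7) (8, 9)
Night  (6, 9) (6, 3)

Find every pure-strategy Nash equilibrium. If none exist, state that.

(Dusk, Night), (Night, Dusk)

(Dusk, Dusk): Species 1 can switch to Night (4 → 6). Not NE.
(Dusk, Night): Species 1 gets 8, best alternative 6; Species 2 gets 9, best alternative 7. No profitable deviation — NE.
(Night, Dusk): Species 1 gets 6, best alternative 4; Species 2 gets 9, best alternative 3. No profitable deviation — NE.
(Night, Night): Species 1 can switch to Dusk (6 → 8). Not NE.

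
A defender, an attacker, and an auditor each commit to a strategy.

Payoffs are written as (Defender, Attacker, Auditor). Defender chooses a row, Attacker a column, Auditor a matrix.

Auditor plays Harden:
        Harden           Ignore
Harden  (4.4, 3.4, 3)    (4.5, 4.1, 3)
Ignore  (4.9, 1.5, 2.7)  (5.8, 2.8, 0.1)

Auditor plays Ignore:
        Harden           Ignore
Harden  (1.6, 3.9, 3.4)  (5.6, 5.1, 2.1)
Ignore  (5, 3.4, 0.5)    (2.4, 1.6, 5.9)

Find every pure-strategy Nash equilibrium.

Mark each player's best response to every combination of opponents' strategies; a profile where every player is best-responding is a pure Nash equilibrium.
Defender against (Harden, Harden): payoffs 4.4, 4.9 → best response Ignore.
Defender against (Harden, Ignore): payoffs 1.6, 5 → best response Ignore.
Defender against (Ignore, Harden): payoffs 4.5, 5.8 → best response Ignore.
Defender against (Ignore, Ignore): payoffs 5.6, 2.4 → best response Harden.
Attacker against (Harden, Harden): payoffs 3.4, 4.1 → best response Ignore.
Attacker against (Harden, Ignore): payoffs 3.9, 5.1 → best response Ignore.
Attacker against (Ignore, Harden): payoffs 1.5, 2.8 → best response Ignore.
Attacker against (Ignore, Ignore): payoffs 3.4, 1.6 → best response Harden.
Auditor against (Harden, Harden): payoffs 3, 3.4 → best response Ignore.
Auditor against (Harden, Ignore): payoffs 3, 2.1 → best response Harden.
Auditor against (Ignore, Harden): payoffs 2.7, 0.5 → best response Harden.
Auditor against (Ignore, Ignore): payoffs 0.1, 5.9 → best response Ignore.
No profile is a mutual best response for all players.

No pure-strategy Nash equilibrium.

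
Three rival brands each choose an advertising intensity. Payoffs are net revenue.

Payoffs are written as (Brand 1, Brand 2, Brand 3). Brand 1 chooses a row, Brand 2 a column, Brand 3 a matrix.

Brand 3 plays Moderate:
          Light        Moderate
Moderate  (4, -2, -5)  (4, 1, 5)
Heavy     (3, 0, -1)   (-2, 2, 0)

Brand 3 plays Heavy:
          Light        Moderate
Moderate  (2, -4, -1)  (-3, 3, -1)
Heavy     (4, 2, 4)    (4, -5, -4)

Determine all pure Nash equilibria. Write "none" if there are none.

Pure-strategy Nash equilibria: (Moderate, Moderate, Moderate) and (Heavy, Light, Heavy)

(Moderate, Light, Moderate): Brand 2 can switch to Moderate (-2 → 1). Not NE.
(Moderate, Light, Heavy): Brand 1 can switch to Heavy (2 → 4). Not NE.
(Moderate, Moderate, Moderate): Brand 1 gets 4, best alternative -2; Brand 2 gets 1, best alternative -2; Brand 3 gets 5, best alternative -1. No profitable deviation — NE.
(Moderate, Moderate, Heavy): Brand 1 can switch to Heavy (-3 → 4). Not NE.
(Heavy, Light, Moderate): Brand 1 can switch to Moderate (3 → 4). Not NE.
(Heavy, Light, Heavy): Brand 1 gets 4, best alternative 2; Brand 2 gets 2, best alternative -5; Brand 3 gets 4, best alternative -1. No profitable deviation — NE.
(Heavy, Moderate, Moderate): Brand 1 can switch to Moderate (-2 → 4). Not NE.
(Heavy, Moderate, Heavy): Brand 2 can switch to Light (-5 → 2). Not NE.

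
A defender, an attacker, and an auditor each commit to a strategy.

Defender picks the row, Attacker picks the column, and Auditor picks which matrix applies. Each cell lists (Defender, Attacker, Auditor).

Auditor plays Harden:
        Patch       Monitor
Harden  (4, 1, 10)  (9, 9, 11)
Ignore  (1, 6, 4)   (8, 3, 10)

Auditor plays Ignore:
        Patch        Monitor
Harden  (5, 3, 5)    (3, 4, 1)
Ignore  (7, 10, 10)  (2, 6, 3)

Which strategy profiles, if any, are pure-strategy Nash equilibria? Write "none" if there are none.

Check each profile: it is a Nash equilibrium iff no player can strictly gain by switching unilaterally.
(Harden, Patch, Harden): Attacker can switch to Monitor (1 → 9). Not NE.
(Harden, Patch, Ignore): Defender can switch to Ignore (5 → 7). Not NE.
(Harden, Monitor, Harden): Defender gets 9, best alternative 8; Attacker gets 9, best alternative 1; Auditor gets 11, best alternative 1. No profitable deviation — NE.
(Harden, Monitor, Ignore): Auditor can switch to Harden (1 → 11). Not NE.
(Ignore, Patch, Harden): Defender can switch to Harden (1 → 4). Not NE.
(Ignore, Patch, Ignore): Defender gets 7, best alternative 5; Attacker gets 10, best alternative 6; Auditor gets 10, best alternative 4. No profitable deviation — NE.
(Ignore, Monitor, Harden): Defender can switch to Harden (8 → 9). Not NE.
(Ignore, Monitor, Ignore): Defender can switch to Harden (2 → 3). Not NE.

The pure Nash equilibria are (Harden, Monitor, Harden), (Ignore, Patch, Ignore).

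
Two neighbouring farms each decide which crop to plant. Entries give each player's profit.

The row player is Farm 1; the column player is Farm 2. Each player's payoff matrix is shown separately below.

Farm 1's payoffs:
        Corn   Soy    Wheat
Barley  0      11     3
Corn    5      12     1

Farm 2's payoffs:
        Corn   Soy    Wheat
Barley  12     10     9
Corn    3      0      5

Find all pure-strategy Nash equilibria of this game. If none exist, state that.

none

Farm 1 against Corn: payoffs 0, 5 → best response Corn.
Farm 1 against Soy: payoffs 11, 12 → best response Corn.
Farm 1 against Wheat: payoffs 3, 1 → best response Barley.
Farm 2 against Barley: payoffs 12, 10, 9 → best response Corn.
Farm 2 against Corn: payoffs 3, 0, 5 → best response Wheat.
No profile is a mutual best response for all players.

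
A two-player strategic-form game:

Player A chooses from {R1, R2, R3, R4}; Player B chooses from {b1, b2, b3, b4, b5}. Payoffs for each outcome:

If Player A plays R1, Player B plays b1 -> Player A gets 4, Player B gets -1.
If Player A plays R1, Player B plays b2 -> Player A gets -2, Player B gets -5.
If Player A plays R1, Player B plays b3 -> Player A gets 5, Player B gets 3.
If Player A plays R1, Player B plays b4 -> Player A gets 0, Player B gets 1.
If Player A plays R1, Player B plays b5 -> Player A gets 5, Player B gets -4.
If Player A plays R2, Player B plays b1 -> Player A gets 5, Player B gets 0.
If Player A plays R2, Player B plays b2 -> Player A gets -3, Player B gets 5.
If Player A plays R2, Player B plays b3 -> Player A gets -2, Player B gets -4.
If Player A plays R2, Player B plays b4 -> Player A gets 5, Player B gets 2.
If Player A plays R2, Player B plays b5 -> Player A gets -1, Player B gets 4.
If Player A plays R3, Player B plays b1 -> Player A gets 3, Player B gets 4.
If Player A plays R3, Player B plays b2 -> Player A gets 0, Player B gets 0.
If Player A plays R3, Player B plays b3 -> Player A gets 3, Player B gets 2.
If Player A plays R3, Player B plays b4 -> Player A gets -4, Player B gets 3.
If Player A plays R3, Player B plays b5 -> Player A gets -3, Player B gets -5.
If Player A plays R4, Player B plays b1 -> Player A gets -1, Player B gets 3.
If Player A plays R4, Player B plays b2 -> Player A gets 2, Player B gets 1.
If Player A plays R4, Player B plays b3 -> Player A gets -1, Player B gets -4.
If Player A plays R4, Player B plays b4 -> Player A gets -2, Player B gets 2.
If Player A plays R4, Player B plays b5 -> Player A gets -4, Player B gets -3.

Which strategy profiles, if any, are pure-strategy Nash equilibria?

For each strategy profile, look for a profitable unilateral deviation.
(R1, b1): Player A can switch to R2 (4 → 5). Not NE.
(R1, b2): Player A can switch to R3 (-2 → 0). Not NE.
(R1, b3): Player A gets 5, best alternative 3; Player B gets 3, best alternative 1. No profitable deviation — NE.
(R1, b4): Player A can switch to R2 (0 → 5). Not NE.
(R1, b5): Player B can switch to b1 (-4 → -1). Not NE.
(R2, b1): Player B can switch to b2 (0 → 5). Not NE.
(R2, b2): Player A can switch to R1 (-3 → -2). Not NE.
(The remaining 13 profiles each have a profitable deviation by the same check.)

Pure NE: (R1, b3)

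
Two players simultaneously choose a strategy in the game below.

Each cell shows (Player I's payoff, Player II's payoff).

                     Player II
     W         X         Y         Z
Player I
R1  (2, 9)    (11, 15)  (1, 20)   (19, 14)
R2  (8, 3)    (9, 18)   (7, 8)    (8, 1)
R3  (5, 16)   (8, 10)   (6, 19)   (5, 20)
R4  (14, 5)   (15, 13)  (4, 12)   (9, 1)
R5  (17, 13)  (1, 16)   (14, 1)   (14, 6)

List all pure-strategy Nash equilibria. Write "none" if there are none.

Pure NE: (R4, X)

Player I against W: payoffs 2, 8, 5, 14, 17 → best response R5.
Player I against X: payoffs 11, 9, 8, 15, 1 → best response R4.
Player I against Y: payoffs 1, 7, 6, 4, 14 → best response R5.
Player I against Z: payoffs 19, 8, 5, 9, 14 → best response R1.
Player II against R1: payoffs 9, 15, 20, 14 → best response Y.
Player II against R2: payoffs 3, 18, 8, 1 → best response X.
Player II against R3: payoffs 16, 10, 19, 20 → best response Z.
Player II against R4: payoffs 5, 13, 12, 1 → best response X.
Player II against R5: payoffs 13, 16, 1, 6 → best response X.
Mutual best responses: (R4, X).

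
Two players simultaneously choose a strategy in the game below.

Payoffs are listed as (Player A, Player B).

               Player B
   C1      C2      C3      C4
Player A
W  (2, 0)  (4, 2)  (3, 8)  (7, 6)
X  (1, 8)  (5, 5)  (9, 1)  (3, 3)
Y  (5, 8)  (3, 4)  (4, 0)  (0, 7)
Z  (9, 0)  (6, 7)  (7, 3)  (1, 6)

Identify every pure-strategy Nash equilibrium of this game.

Player A against C1: payoffs 2, 1, 5, 9 → best response Z.
Player A against C2: payoffs 4, 5, 3, 6 → best response Z.
Player A against C3: payoffs 3, 9, 4, 7 → best response X.
Player A against C4: payoffs 7, 3, 0, 1 → best response W.
Player B against W: payoffs 0, 2, 8, 6 → best response C3.
Player B against X: payoffs 8, 5, 1, 3 → best response C1.
Player B against Y: payoffs 8, 4, 0, 7 → best response C1.
Player B against Z: payoffs 0, 7, 3, 6 → best response C2.
Mutual best responses: (Z, C2).

The unique pure-strategy Nash equilibrium is (Z, C2).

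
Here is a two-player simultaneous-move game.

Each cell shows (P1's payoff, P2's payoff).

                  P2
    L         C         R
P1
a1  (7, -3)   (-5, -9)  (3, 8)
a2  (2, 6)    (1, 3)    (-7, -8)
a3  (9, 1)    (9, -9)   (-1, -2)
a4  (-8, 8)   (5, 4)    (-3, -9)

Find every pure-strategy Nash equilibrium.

P1 against L: payoffs 7, 2, 9, -8 → best response a3.
P1 against C: payoffs -5, 1, 9, 5 → best response a3.
P1 against R: payoffs 3, -7, -1, -3 → best response a1.
P2 against a1: payoffs -3, -9, 8 → best response R.
P2 against a2: payoffs 6, 3, -8 → best response L.
P2 against a3: payoffs 1, -9, -2 → best response L.
P2 against a4: payoffs 8, 4, -9 → best response L.
Mutual best responses: (a1, R); (a3, L).

(a1, R) and (a3, L)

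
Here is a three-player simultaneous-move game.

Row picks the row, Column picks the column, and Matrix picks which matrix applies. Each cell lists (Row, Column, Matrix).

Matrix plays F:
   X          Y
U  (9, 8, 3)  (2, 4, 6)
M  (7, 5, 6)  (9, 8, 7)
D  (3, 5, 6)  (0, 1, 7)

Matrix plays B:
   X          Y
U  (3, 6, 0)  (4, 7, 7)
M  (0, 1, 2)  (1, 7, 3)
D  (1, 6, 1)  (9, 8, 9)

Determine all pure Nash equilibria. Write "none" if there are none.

Check each profile: it is a Nash equilibrium iff no player can strictly gain by switching unilaterally.
(U, X, F): Row gets 9, best alternative 7; Column gets 8, best alternative 4; Matrix gets 3, best alternative 0. No profitable deviation — NE.
(U, X, B): Column can switch to Y (6 → 7). Not NE.
(U, Y, F): Row can switch to M (2 → 9). Not NE.
(U, Y, B): Row can switch to D (4 → 9). Not NE.
(M, X, F): Row can switch to U (7 → 9). Not NE.
(M, X, B): Row can switch to U (0 → 3). Not NE.
(M, Y, F): Row gets 9, best alternative 2; Column gets 8, best alternative 5; Matrix gets 7, best alternative 3. No profitable deviation — NE.
(M, Y, B): Row can switch to U (1 → 4). Not NE.
(D, X, F): Row can switch to U (3 → 9). Not NE.
(D, X, B): Row can switch to U (1 → 3). Not NE.
(D, Y, F): Row can switch to U (0 → 2). Not NE.
(D, Y, B): Row gets 9, best alternative 4; Column gets 8, best alternative 6; Matrix gets 9, best alternative 7. No profitable deviation — NE.

(U, X, F), (M, Y, F), (D, Y, B)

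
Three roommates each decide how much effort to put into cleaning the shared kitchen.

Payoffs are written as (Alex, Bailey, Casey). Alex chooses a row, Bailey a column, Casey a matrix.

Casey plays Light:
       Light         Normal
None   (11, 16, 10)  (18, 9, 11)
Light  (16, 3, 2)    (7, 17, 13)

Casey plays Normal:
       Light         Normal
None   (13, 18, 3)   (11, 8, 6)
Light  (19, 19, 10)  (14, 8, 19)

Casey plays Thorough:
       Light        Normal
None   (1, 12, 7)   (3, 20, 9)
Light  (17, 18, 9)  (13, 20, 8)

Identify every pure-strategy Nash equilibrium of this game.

Alex against (Light, Light): payoffs 11, 16 → best response Light.
Alex against (Light, Normal): payoffs 13, 19 → best response Light.
Alex against (Light, Thorough): payoffs 1, 17 → best response Light.
Alex against (Normal, Light): payoffs 18, 7 → best response None.
Alex against (Normal, Normal): payoffs 11, 14 → best response Light.
Alex against (Normal, Thorough): payoffs 3, 13 → best response Light.
Bailey against (None, Light): payoffs 16, 9 → best response Light.
Bailey against (None, Normal): payoffs 18, 8 → best response Light.
Bailey against (None, Thorough): payoffs 12, 20 → best response Normal.
Bailey against (Light, Light): payoffs 3, 17 → best response Normal.
Bailey against (Light, Normal): payoffs 19, 8 → best response Light.
Bailey against (Light, Thorough): payoffs 18, 20 → best response Normal.
Casey against (None, Light): payoffs 10, 3, 7 → best response Light.
Casey against (None, Normal): payoffs 11, 6, 9 → best response Light.
Casey against (Light, Light): payoffs 2, 10, 9 → best response Normal.
Casey against (Light, Normal): payoffs 13, 19, 8 → best response Normal.
Mutual best responses: (Light, Light, Normal).

Pure NE: (Light, Light, Normal)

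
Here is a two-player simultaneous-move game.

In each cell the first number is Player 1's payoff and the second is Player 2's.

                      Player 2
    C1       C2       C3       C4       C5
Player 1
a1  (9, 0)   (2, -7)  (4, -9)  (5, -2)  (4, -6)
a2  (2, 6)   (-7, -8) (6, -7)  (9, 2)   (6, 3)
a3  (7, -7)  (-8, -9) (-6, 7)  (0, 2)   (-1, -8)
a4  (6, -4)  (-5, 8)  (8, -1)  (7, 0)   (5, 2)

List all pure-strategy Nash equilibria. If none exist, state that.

Player 1 against C1: payoffs 9, 2, 7, 6 → best response a1.
Player 1 against C2: payoffs 2, -7, -8, -5 → best response a1.
Player 1 against C3: payoffs 4, 6, -6, 8 → best response a4.
Player 1 against C4: payoffs 5, 9, 0, 7 → best response a2.
Player 1 against C5: payoffs 4, 6, -1, 5 → best response a2.
Player 2 against a1: payoffs 0, -7, -9, -2, -6 → best response C1.
Player 2 against a2: payoffs 6, -8, -7, 2, 3 → best response C1.
Player 2 against a3: payoffs -7, -9, 7, 2, -8 → best response C3.
Player 2 against a4: payoffs -4, 8, -1, 0, 2 → best response C2.
Mutual best responses: (a1, C1).

The unique pure-strategy Nash equilibrium is (a1, C1).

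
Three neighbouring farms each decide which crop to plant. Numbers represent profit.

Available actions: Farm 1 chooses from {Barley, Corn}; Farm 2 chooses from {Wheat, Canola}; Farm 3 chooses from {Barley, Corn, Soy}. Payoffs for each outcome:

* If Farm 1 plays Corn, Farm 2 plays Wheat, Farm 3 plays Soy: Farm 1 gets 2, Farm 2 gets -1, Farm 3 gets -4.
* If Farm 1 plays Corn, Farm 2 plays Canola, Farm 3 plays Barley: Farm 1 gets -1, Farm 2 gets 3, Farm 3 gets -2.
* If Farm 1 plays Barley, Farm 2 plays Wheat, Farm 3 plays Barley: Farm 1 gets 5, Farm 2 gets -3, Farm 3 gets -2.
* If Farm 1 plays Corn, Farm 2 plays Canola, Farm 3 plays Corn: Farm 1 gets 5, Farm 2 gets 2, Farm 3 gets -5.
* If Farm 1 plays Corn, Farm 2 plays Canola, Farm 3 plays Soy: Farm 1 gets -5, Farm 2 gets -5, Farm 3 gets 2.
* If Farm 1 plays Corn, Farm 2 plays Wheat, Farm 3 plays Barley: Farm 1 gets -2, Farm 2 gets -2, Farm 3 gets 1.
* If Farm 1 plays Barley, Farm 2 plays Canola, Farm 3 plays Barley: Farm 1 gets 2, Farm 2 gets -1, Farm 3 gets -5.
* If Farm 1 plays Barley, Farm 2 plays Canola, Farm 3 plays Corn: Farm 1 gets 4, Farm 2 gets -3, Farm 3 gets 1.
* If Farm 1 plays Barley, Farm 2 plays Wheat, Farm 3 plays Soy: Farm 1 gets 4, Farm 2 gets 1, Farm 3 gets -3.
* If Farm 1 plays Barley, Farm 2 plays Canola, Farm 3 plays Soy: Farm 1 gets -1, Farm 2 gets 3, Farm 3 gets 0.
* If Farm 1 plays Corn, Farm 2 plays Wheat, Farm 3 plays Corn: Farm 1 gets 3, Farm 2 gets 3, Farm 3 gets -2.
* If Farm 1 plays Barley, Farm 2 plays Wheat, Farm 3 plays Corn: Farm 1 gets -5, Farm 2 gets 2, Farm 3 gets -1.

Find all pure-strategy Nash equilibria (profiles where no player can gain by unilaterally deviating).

none

Farm 1 against (Wheat, Barley): payoffs 5, -2 → best response Barley.
Farm 1 against (Wheat, Corn): payoffs -5, 3 → best response Corn.
Farm 1 against (Wheat, Soy): payoffs 4, 2 → best response Barley.
Farm 1 against (Canola, Barley): payoffs 2, -1 → best response Barley.
Farm 1 against (Canola, Corn): payoffs 4, 5 → best response Corn.
Farm 1 against (Canola, Soy): payoffs -1, -5 → best response Barley.
Farm 2 against (Barley, Barley): payoffs -3, -1 → best response Canola.
Farm 2 against (Barley, Corn): payoffs 2, -3 → best response Wheat.
Farm 2 against (Barley, Soy): payoffs 1, 3 → best response Canola.
Farm 2 against (Corn, Barley): payoffs -2, 3 → best response Canola.
Farm 2 against (Corn, Corn): payoffs 3, 2 → best response Wheat.
Farm 2 against (Corn, Soy): payoffs -1, -5 → best response Wheat.
Farm 3 against (Barley, Wheat): payoffs -2, -1, -3 → best response Corn.
Farm 3 against (Barley, Canola): payoffs -5, 1, 0 → best response Corn.
Farm 3 against (Corn, Wheat): payoffs 1, -2, -4 → best response Barley.
Farm 3 against (Corn, Canola): payoffs -2, -5, 2 → best response Soy.
No profile is a mutual best response for all players.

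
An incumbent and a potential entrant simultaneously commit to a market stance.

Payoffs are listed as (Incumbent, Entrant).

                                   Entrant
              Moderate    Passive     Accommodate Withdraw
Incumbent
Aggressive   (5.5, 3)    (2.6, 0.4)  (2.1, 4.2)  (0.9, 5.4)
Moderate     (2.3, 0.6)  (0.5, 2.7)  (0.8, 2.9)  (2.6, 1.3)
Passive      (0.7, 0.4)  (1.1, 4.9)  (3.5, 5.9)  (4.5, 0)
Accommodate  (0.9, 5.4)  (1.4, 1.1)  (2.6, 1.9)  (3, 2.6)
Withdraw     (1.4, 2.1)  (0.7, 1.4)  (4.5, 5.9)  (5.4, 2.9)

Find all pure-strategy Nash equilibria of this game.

The unique pure-strategy Nash equilibrium is (Withdraw, Accommodate).

Incumbent against Moderate: payoffs 5.5, 2.3, 0.7, 0.9, 1.4 → best response Aggressive.
Incumbent against Passive: payoffs 2.6, 0.5, 1.1, 1.4, 0.7 → best response Aggressive.
Incumbent against Accommodate: payoffs 2.1, 0.8, 3.5, 2.6, 4.5 → best response Withdraw.
Incumbent against Withdraw: payoffs 0.9, 2.6, 4.5, 3, 5.4 → best response Withdraw.
Entrant against Aggressive: payoffs 3, 0.4, 4.2, 5.4 → best response Withdraw.
Entrant against Moderate: payoffs 0.6, 2.7, 2.9, 1.3 → best response Accommodate.
Entrant against Passive: payoffs 0.4, 4.9, 5.9, 0 → best response Accommodate.
Entrant against Accommodate: payoffs 5.4, 1.1, 1.9, 2.6 → best response Moderate.
Entrant against Withdraw: payoffs 2.1, 1.4, 5.9, 2.9 → best response Accommodate.
Mutual best responses: (Withdraw, Accommodate).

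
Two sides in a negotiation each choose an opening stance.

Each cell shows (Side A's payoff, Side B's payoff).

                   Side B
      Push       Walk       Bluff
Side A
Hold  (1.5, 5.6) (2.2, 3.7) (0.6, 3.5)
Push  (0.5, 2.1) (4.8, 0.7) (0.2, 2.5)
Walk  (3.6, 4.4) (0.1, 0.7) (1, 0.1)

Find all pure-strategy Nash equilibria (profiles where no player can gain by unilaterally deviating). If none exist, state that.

Side A against Push: payoffs 1.5, 0.5, 3.6 → best response Walk.
Side A against Walk: payoffs 2.2, 4.8, 0.1 → best response Push.
Side A against Bluff: payoffs 0.6, 0.2, 1 → best response Walk.
Side B against Hold: payoffs 5.6, 3.7, 3.5 → best response Push.
Side B against Push: payoffs 2.1, 0.7, 2.5 → best response Bluff.
Side B against Walk: payoffs 4.4, 0.7, 0.1 → best response Push.
Mutual best responses: (Walk, Push).

(Walk, Push)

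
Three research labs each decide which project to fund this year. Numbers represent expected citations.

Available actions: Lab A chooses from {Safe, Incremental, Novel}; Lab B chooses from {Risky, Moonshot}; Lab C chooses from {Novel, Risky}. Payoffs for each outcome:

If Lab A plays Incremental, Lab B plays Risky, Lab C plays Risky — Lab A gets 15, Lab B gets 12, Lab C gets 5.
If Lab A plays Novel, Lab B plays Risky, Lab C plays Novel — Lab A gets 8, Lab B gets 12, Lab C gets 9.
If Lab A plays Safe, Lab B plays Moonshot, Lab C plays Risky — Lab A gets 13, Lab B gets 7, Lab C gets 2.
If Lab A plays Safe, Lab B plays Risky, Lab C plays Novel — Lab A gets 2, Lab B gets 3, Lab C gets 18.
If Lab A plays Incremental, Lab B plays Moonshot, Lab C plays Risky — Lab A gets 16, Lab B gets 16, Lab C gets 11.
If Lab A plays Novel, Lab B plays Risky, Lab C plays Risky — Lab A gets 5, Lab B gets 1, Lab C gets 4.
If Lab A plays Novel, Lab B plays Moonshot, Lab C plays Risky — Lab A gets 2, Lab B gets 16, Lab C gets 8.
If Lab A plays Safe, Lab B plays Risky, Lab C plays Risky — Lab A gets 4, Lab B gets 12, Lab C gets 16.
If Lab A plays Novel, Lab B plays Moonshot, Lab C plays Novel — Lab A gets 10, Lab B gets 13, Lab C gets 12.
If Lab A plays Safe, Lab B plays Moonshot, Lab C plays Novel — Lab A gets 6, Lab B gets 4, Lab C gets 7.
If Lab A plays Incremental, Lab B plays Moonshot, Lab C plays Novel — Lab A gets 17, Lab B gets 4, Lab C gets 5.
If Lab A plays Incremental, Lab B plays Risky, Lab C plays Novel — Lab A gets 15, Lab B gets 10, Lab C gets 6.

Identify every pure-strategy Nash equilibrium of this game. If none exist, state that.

Lab A against (Risky, Novel): payoffs 2, 15, 8 → best response Incremental.
Lab A against (Risky, Risky): payoffs 4, 15, 5 → best response Incremental.
Lab A against (Moonshot, Novel): payoffs 6, 17, 10 → best response Incremental.
Lab A against (Moonshot, Risky): payoffs 13, 16, 2 → best response Incremental.
Lab B against (Safe, Novel): payoffs 3, 4 → best response Moonshot.
Lab B against (Safe, Risky): payoffs 12, 7 → best response Risky.
Lab B against (Incremental, Novel): payoffs 10, 4 → best response Risky.
Lab B against (Incremental, Risky): payoffs 12, 16 → best response Moonshot.
Lab B against (Novel, Novel): payoffs 12, 13 → best response Moonshot.
Lab B against (Novel, Risky): payoffs 1, 16 → best response Moonshot.
Lab C against (Safe, Risky): payoffs 18, 16 → best response Novel.
Lab C against (Safe, Moonshot): payoffs 7, 2 → best response Novel.
Lab C against (Incremental, Risky): payoffs 6, 5 → best response Novel.
Lab C against (Incremental, Moonshot): payoffs 5, 11 → best response Risky.
Lab C against (Novel, Risky): payoffs 9, 4 → best response Novel.
Lab C against (Novel, Moonshot): payoffs 12, 8 → best response Novel.
Mutual best responses: (Incremental, Risky, Novel); (Incremental, Moonshot, Risky).

The pure Nash equilibria are (Incremental, Risky, Novel); (Incremental, Moonshot, Risky).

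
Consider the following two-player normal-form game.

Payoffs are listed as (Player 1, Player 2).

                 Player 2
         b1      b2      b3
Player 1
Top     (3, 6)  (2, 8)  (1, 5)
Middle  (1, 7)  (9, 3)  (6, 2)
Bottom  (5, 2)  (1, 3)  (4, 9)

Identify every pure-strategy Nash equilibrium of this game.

Check each profile: it is a Nash equilibrium iff no player can strictly gain by switching unilaterally.
(Top, b1): Player 1 can switch to Bottom (3 → 5). Not NE.
(Top, b2): Player 1 can switch to Middle (2 → 9). Not NE.
(Top, b3): Player 1 can switch to Middle (1 → 6). Not NE.
(Middle, b1): Player 1 can switch to Top (1 → 3). Not NE.
(Middle, b2): Player 2 can switch to b1 (3 → 7). Not NE.
(Middle, b3): Player 2 can switch to b1 (2 → 7). Not NE.
(Bottom, b1): Player 2 can switch to b2 (2 → 3). Not NE.
(Bottom, b2): Player 1 can switch to Top (1 → 2). Not NE.
(Bottom, b3): Player 1 can switch to Middle (4 → 6). Not NE.

There is no pure-strategy Nash equilibrium.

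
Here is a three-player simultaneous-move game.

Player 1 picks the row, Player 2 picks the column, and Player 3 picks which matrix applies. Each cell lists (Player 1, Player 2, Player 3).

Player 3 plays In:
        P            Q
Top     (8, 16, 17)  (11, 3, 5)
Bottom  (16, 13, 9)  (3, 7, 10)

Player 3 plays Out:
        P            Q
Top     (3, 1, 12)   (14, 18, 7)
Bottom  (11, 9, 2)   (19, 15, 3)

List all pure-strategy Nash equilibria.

Check each profile: it is a Nash equilibrium iff no player can strictly gain by switching unilaterally.
(Top, P, In): Player 1 can switch to Bottom (8 → 16). Not NE.
(Top, P, Out): Player 1 can switch to Bottom (3 → 11). Not NE.
(Top, Q, In): Player 2 can switch to P (3 → 16). Not NE.
(Top, Q, Out): Player 1 can switch to Bottom (14 → 19). Not NE.
(Bottom, P, In): Player 1 gets 16, best alternative 8; Player 2 gets 13, best alternative 7; Player 3 gets 9, best alternative 2. No profitable deviation — NE.
(Bottom, P, Out): Player 2 can switch to Q (9 → 15). Not NE.
(Bottom, Q, In): Player 1 can switch to Top (3 → 11). Not NE.
(Bottom, Q, Out): Player 3 can switch to In (3 → 10). Not NE.

(Bottom, P, In)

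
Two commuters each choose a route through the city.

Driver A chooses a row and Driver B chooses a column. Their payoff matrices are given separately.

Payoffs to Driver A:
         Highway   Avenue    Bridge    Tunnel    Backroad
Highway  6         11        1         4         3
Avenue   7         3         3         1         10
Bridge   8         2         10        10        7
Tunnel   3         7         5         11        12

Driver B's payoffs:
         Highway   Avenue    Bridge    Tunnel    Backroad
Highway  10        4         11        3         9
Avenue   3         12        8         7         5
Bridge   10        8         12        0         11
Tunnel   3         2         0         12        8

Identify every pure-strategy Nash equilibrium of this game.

(Bridge, Bridge), (Tunnel, Tunnel)

For each player, find the best response to each opponent profile; mutual best responses are the pure NE.
Driver A against Highway: payoffs 6, 7, 8, 3 → best response Bridge.
Driver A against Avenue: payoffs 11, 3, 2, 7 → best response Highway.
Driver A against Bridge: payoffs 1, 3, 10, 5 → best response Bridge.
Driver A against Tunnel: payoffs 4, 1, 10, 11 → best response Tunnel.
Driver A against Backroad: payoffs 3, 10, 7, 12 → best response Tunnel.
Driver B against Highway: payoffs 10, 4, 11, 3, 9 → best response Bridge.
Driver B against Avenue: payoffs 3, 12, 8, 7, 5 → best response Avenue.
Driver B against Bridge: payoffs 10, 8, 12, 0, 11 → best response Bridge.
Driver B against Tunnel: payoffs 3, 2, 0, 12, 8 → best response Tunnel.
Mutual best responses: (Bridge, Bridge); (Tunnel, Tunnel).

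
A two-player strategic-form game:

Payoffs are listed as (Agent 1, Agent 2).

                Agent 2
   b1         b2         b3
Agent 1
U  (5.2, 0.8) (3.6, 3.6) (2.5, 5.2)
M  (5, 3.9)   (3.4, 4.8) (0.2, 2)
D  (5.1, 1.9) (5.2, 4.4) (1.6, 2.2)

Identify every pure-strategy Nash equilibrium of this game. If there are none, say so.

The pure Nash equilibria are (U, b3), (D, b2).

Agent 1 against b1: payoffs 5.2, 5, 5.1 → best response U.
Agent 1 against b2: payoffs 3.6, 3.4, 5.2 → best response D.
Agent 1 against b3: payoffs 2.5, 0.2, 1.6 → best response U.
Agent 2 against U: payoffs 0.8, 3.6, 5.2 → best response b3.
Agent 2 against M: payoffs 3.9, 4.8, 2 → best response b2.
Agent 2 against D: payoffs 1.9, 4.4, 2.2 → best response b2.
Mutual best responses: (U, b3); (D, b2).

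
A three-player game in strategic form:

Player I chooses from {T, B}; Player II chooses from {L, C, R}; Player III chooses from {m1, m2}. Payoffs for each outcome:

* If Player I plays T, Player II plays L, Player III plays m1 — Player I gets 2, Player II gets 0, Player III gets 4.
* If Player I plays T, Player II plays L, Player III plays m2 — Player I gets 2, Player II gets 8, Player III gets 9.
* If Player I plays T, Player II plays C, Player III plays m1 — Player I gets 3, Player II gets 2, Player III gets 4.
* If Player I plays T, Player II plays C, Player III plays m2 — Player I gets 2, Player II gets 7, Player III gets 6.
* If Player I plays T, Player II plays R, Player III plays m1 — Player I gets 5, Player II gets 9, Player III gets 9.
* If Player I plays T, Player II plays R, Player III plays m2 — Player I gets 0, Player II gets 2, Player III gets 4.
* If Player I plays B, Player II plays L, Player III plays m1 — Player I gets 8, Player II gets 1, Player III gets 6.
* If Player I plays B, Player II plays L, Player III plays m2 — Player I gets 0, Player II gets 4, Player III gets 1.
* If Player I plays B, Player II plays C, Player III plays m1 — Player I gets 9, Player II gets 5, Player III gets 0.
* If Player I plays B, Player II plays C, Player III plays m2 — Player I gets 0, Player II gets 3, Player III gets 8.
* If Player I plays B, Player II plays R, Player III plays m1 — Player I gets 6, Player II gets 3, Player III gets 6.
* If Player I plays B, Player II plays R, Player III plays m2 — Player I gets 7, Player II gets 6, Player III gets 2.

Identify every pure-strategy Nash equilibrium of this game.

The unique pure-strategy Nash equilibrium is (T, L, m2).

Player I against (L, m1): payoffs 2, 8 → best response B.
Player I against (L, m2): payoffs 2, 0 → best response T.
Player I against (C, m1): payoffs 3, 9 → best response B.
Player I against (C, m2): payoffs 2, 0 → best response T.
Player I against (R, m1): payoffs 5, 6 → best response B.
Player I against (R, m2): payoffs 0, 7 → best response B.
Player II against (T, m1): payoffs 0, 2, 9 → best response R.
Player II against (T, m2): payoffs 8, 7, 2 → best response L.
Player II against (B, m1): payoffs 1, 5, 3 → best response C.
Player II against (B, m2): payoffs 4, 3, 6 → best response R.
Player III against (T, L): payoffs 4, 9 → best response m2.
Player III against (T, C): payoffs 4, 6 → best response m2.
Player III against (T, R): payoffs 9, 4 → best response m1.
Player III against (B, L): payoffs 6, 1 → best response m1.
Player III against (B, C): payoffs 0, 8 → best response m2.
Player III against (B, R): payoffs 6, 2 → best response m1.
Mutual best responses: (T, L, m2).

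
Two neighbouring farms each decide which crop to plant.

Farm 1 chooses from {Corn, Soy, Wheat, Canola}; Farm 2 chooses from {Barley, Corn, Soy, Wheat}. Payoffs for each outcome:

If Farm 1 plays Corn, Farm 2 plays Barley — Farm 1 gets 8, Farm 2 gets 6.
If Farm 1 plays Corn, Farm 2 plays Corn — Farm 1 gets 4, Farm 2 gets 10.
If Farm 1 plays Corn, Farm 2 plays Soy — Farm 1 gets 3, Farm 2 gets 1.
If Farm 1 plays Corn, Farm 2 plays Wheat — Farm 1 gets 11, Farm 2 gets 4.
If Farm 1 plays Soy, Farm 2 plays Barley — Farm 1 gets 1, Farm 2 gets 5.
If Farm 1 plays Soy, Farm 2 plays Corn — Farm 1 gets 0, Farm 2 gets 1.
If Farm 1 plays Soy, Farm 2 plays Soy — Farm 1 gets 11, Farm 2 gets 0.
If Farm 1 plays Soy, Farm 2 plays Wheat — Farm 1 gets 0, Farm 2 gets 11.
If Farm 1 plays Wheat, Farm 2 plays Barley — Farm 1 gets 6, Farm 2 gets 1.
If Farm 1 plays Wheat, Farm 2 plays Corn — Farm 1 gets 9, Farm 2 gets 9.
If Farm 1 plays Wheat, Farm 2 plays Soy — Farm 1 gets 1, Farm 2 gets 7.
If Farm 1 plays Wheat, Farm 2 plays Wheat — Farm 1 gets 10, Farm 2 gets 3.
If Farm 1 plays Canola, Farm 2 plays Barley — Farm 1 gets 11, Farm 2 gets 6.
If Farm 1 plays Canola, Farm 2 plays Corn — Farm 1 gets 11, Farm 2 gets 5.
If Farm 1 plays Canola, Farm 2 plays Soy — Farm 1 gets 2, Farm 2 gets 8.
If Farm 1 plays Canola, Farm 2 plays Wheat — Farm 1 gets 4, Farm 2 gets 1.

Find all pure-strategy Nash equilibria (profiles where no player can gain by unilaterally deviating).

No pure-strategy Nash equilibrium.

(Corn, Barley): Farm 1 can switch to Canola (8 → 11). Not NE.
(Corn, Corn): Farm 1 can switch to Wheat (4 → 9). Not NE.
(Corn, Soy): Farm 1 can switch to Soy (3 → 11). Not NE.
(Corn, Wheat): Farm 2 can switch to Barley (4 → 6). Not NE.
(Soy, Barley): Farm 1 can switch to Corn (1 → 8). Not NE.
(Soy, Corn): Farm 1 can switch to Corn (0 → 4). Not NE.
(The remaining 10 profiles each have a profitable deviation by the same check.)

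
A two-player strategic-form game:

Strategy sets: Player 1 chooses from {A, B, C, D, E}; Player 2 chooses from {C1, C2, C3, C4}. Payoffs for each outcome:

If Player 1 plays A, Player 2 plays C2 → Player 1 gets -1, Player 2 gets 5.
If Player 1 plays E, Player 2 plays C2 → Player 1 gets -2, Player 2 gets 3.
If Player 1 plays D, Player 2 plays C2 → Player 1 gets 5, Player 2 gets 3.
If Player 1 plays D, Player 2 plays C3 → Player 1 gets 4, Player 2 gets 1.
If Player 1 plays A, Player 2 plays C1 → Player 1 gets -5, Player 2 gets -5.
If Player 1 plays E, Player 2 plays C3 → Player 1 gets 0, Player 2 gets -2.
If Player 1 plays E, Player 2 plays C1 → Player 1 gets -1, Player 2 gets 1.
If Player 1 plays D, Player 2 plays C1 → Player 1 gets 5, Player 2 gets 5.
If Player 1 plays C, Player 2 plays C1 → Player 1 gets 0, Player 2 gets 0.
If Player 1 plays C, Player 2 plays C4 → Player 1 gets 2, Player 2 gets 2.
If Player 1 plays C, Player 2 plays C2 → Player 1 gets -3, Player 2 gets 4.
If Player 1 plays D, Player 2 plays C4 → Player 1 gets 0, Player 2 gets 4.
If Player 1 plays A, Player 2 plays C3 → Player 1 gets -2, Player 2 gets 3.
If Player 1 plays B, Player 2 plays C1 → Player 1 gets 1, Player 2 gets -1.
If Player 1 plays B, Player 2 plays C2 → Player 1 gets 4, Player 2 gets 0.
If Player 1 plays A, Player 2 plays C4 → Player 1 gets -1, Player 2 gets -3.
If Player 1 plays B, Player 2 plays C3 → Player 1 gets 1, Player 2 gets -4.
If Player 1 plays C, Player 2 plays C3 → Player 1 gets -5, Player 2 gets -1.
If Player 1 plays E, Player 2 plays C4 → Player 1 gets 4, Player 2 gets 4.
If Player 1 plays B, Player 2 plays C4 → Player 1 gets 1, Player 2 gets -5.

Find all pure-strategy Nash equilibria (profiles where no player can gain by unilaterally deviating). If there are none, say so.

(A, C1): Player 1 can switch to B (-5 → 1). Not NE.
(A, C2): Player 1 can switch to B (-1 → 4). Not NE.
(A, C3): Player 1 can switch to B (-2 → 1). Not NE.
(A, C4): Player 1 can switch to B (-1 → 1). Not NE.
(B, C1): Player 1 can switch to D (1 → 5). Not NE.
(B, C2): Player 1 can switch to D (4 → 5). Not NE.
(B, C3): Player 1 can switch to D (1 → 4). Not NE.
(B, C4): Player 1 can switch to C (1 → 2). Not NE.
(C, C1): Player 1 can switch to B (0 → 1). Not NE.
(C, C2): Player 1 can switch to A (-3 → -1). Not NE.
(C, C3): Player 1 can switch to A (-5 → -2). Not NE.
(C, C4): Player 1 can switch to E (2 → 4). Not NE.
(D, C1): Player 1 gets 5, best alternative 1; Player 2 gets 5, best alternative 4. No profitable deviation — NE.
(E, C4): Player 1 gets 4, best alternative 2; Player 2 gets 4, best alternative 3. No profitable deviation — NE.
(The remaining 6 profiles each have a profitable deviation by the same check.)

Pure-strategy Nash equilibria: (D, C1), (E, C4)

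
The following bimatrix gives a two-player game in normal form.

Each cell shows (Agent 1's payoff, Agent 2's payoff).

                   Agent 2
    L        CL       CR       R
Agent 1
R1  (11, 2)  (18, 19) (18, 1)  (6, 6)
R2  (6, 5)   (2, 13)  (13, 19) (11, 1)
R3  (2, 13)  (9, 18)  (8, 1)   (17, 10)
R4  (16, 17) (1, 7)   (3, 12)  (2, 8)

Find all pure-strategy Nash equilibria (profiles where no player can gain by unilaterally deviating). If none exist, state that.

(R1, CL), (R4, L)

(R1, L): Agent 1 can switch to R4 (11 → 16). Not NE.
(R1, CL): Agent 1 gets 18, best alternative 9; Agent 2 gets 19, best alternative 6. No profitable deviation — NE.
(R1, CR): Agent 2 can switch to L (1 → 2). Not NE.
(R1, R): Agent 1 can switch to R2 (6 → 11). Not NE.
(R2, L): Agent 1 can switch to R1 (6 → 11). Not NE.
(R2, CL): Agent 1 can switch to R1 (2 → 18). Not NE.
(R2, CR): Agent 1 can switch to R1 (13 → 18). Not NE.
(R2, R): Agent 1 can switch to R3 (11 → 17). Not NE.
(R3, L): Agent 1 can switch to R1 (2 → 11). Not NE.
(R3, CL): Agent 1 can switch to R1 (9 → 18). Not NE.
(R3, CR): Agent 1 can switch to R1 (8 → 18). Not NE.
(R4, L): Agent 1 gets 16, best alternative 11; Agent 2 gets 17, best alternative 12. No profitable deviation — NE.
(The remaining 4 profiles each have a profitable deviation by the same check.)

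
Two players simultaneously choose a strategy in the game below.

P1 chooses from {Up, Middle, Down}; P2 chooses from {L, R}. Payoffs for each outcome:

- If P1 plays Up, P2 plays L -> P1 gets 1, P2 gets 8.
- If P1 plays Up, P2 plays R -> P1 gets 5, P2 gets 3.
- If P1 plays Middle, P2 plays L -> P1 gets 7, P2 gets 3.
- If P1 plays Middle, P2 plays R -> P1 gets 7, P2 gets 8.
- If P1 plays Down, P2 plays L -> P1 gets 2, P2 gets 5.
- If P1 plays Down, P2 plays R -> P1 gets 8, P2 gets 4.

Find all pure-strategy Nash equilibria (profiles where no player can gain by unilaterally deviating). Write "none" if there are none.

P1 against L: payoffs 1, 7, 2 → best response Middle.
P1 against R: payoffs 5, 7, 8 → best response Down.
P2 against Up: payoffs 8, 3 → best response L.
P2 against Middle: payoffs 3, 8 → best response R.
P2 against Down: payoffs 5, 4 → best response L.
No profile is a mutual best response for all players.

There is no pure-strategy Nash equilibrium.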